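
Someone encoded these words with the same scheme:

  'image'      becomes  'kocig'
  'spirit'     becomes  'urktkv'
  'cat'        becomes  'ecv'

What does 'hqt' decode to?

for

It's a constant shift of +2 (ROT2).
Undoing it on hqt: h−2=f, q−2=o, t−2=r.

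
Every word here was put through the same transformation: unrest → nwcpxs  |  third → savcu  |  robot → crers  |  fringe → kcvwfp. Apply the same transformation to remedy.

Each letter's alphabet position (a=0..z=25) is mapped through 21·x+9 mod 26 — an affine cipher.
Applying it to remedy: r(17)→21·17+9≡2=c; e(4)→21·4+9≡15=p; m(12)→21·12+9≡1=b; e(4)→21·4+9≡15=p; d(3)→21·3+9≡20=u; y(24)→21·24+9≡19=t (all mod 26).

cpbput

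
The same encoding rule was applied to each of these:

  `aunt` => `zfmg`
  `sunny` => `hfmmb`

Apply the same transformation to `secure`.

hvxfiv

Each pair mirrors across the alphabet (a↔z, u↔f, n↔m): positions sum to 25. Letters are reflected about the middle of the alphabet (position → 25−position): Atbash.
Applying it to secure: s↔h, e↔v, c↔x, u↔f, r↔i, e↔v.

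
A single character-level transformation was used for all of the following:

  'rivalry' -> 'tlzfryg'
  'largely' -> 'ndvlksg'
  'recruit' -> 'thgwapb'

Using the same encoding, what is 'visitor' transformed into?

xlwnzvz

In rivalry: r→t is +2, i→l is +3, v→z is +4, a→f is +5 — the shift increases by 1 each position. Each letter shifts forward by (position + 2), i.e. 2, 3, 4, … — the shift grows by one for each successive letter.
For visitor: v+2=x, i+3=l, s+4=w, i+5=n, t+6=z, o+7=v, r+8=z.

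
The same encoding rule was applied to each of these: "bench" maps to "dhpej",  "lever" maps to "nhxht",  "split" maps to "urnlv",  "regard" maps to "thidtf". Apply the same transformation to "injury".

The shift depends on letter class: consonant b→d is +2, but vowel e→h is +3. The rule splits by letter class: vowels +3, consonants +2.
Applying it to injury: i(vowel)+3=l, n(cons)+2=p, j(cons)+2=l, u(vowel)+3=x, r(cons)+2=t, y(cons)+2=a.

lplxta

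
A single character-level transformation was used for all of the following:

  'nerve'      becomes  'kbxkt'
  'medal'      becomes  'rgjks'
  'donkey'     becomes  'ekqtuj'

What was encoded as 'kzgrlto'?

The word is reversed, then every letter is shifted forward by 6.
Undoing it on kzgrlto: shift back: k−6=e, z−6=t, g−6=a, r−6=l, l−6=f, t−6=n, o−6=i → etalfni; then reverse → inflate.

inflate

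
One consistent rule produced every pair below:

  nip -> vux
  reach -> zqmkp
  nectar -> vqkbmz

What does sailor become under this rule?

amutaz

The shift depends on letter class: consonant n→v is +8, but vowel i→u is +12. Two shifts are in play — +12 for a/e/i/o/u, +8 for every other letter.
Applying it to sailor: s(cons)+8=a, a(vowel)+12=m, i(vowel)+12=u, l(cons)+8=t, o(vowel)+12=a, r(cons)+8=z.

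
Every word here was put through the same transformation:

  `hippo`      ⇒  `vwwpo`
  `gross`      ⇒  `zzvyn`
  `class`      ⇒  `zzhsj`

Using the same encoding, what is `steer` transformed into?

The output letters match the input read backwards, each shifted +7: hippo reversed is oppih. The word is reversed, then every letter is shifted forward by 7.
Applying it to steer: reverse → reets; then shift: r+7=y, e+7=l, e+7=l, t+7=a, s+7=z.

yllaz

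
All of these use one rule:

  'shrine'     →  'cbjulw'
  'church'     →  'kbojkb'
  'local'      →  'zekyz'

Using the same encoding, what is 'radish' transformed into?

jyducb

s(18)→c(2) and h(7)→b(1) fit y≡19x+24 (mod 26); the inverse of 19 mod 26 is 11. Each letter's alphabet position (a=0..z=25) is mapped through 19·x+24 mod 26 — an affine cipher.
On radish: r(17)→19·17+24≡9=j; a(0)→19·0+24≡24=y; d(3)→19·3+24≡3=d; i(8)→19·8+24≡20=u; s(18)→19·18+24≡2=c; h(7)→19·7+24≡1=b (all mod 26).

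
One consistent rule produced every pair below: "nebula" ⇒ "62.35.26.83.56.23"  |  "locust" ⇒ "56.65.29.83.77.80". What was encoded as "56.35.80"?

let

With a=1..z=26, the number is 3·pos + 20.
Reversing it on 56.35.80: 56→(56−20)÷3=12=l, 35→(35−20)÷3=5=e, 80→(80−20)÷3=20=t.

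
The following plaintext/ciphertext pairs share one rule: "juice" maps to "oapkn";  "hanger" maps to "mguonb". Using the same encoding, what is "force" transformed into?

kuykn

In juice: j→o is +5, u→a is +6, i→p is +7, c→k is +8 — the shift increases by 1 each position. Each letter shifts forward by (position + 5), i.e. 5, 6, 7, … — the shift grows by one for each successive letter.
Applying it to force: f+5=k, o+6=u, r+7=y, c+8=k, e+9=n.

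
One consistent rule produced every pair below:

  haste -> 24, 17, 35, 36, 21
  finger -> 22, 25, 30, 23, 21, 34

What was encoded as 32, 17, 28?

h is letter #8 and maps to 24: an offset of 16. Letters become their 1-based position plus 16 (so a→17, b→18, …).
Undoing it on 32, 17, 28: 32→(32−16)÷1=16=p, 17→(17−16)÷1=1=a, 28→(28−16)÷1=12=l.

pal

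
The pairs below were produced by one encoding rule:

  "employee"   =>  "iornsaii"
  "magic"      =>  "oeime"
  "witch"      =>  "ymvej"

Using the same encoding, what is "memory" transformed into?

The shift depends on letter class: consonant m→o is +2, but vowel e→i is +4. The rule splits by letter class: vowels +4, consonants +2.
For memory: m(cons)+2=o, e(vowel)+4=i, m(cons)+2=o, o(vowel)+4=s, r(cons)+2=t, y(cons)+2=a.

oiosta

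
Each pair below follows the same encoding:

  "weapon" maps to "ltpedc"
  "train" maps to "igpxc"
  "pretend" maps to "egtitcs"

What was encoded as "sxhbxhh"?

dismiss

This is a Caesar cipher with shift 15.
Reversing it on sxhbxhh: s−15=d, x−15=i, h−15=s, b−15=m, x−15=i, h−15=s, h−15=s.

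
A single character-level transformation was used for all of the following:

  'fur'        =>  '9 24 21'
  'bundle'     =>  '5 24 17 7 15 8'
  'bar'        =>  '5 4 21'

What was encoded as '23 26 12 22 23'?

twist

f is letter #6 and maps to 9: an offset of 3. Letters become their 1-based position plus 3 (so a→4, b→5, …).
Decoding 23 26 12 22 23: 23→(23−3)÷1=20=t, 26→(26−3)÷1=23=w, 12→(12−3)÷1=9=i, 22→(22−3)÷1=19=s, 23→(23−3)÷1=20=t.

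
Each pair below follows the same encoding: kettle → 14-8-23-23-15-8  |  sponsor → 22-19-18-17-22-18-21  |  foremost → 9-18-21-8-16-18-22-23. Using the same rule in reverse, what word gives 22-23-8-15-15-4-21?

k is letter #11 and maps to 14: an offset of 3. Letters become their 1-based position plus 3 (so a→4, b→5, …).
Undoing it on 22-23-8-15-15-4-21: 22→(22−3)÷1=19=s, 23→(23−3)÷1=20=t, 8→(8−3)÷1=5=e, 15→(15−3)÷1=12=l, 15→(15−3)÷1=12=l, 4→(4−3)÷1=1=a, 21→(21−3)÷1=18=r.

stellar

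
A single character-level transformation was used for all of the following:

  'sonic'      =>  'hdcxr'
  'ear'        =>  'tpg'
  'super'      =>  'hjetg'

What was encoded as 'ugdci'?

Compare letters: s→h is +15, o→d is +15, n→c is +15 — a constant shift. Every letter moves 15 places later in the alphabet, wrapping around z→a.
Reversing it on ugdci: u−15=f, g−15=r, d−15=o, c−15=n, i−15=t.

front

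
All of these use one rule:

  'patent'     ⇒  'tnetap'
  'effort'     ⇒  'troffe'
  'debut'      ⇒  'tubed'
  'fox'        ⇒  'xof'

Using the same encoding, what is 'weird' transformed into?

It's just the letters in reverse order.
Applying it to weird: reverse → driew.

driew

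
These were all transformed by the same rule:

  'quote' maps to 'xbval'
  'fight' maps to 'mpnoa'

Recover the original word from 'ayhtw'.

tramp

Compare letters: q→x is +7, u→b is +7, o→v is +7 — a constant shift. Every letter moves 7 places later in the alphabet, wrapping around z→a.
Reversing it on ayhtw: a−7=t, y−7=r, h−7=a, t−7=m, w−7=p.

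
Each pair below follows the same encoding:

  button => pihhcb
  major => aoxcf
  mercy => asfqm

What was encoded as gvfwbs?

shrine

Compare letters: b→p is +14, u→i is +14, t→h is +14 — a constant shift. Each letter is shifted forward by 14 in the alphabet (a Caesar shift of +14).
Decoding gvfwbs: g−14=s, v−14=h, f−14=r, w−14=i, b−14=n, s−14=e.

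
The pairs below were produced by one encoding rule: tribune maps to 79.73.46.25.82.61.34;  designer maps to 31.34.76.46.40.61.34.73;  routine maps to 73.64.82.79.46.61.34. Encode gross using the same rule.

40.73.64.76.76

Each letter becomes 3×(its alphabet position, a=1..z=26) + 19.
For gross: g=7→40, r=18→73, o=15→64, s=19→76, s=19→76.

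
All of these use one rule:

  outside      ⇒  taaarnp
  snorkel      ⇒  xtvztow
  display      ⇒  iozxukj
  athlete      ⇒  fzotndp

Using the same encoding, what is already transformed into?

frymjnj

In outside: o→t is +5, u→a is +6, t→a is +7, s→a is +8 — the shift increases by 1 each position. Letter i (0-indexed) is shifted by i+5, so successive shifts are 5, 6, 7, ….
Applying it to already: a+5=f, l+6=r, r+7=y, e+8=m, a+9=j, d+10=n, y+11=j.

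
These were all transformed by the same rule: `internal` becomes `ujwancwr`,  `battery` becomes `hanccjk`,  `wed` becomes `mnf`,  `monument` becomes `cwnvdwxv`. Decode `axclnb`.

sector

The output letters match the input read backwards, each shifted +9: internal reversed is lanretni. Read the word backwards and shift each letter +9.
Undoing it on axclnb: shift back: a−9=r, x−9=o, c−9=t, l−9=c, n−9=e, b−9=s → rotces; then reverse → sector.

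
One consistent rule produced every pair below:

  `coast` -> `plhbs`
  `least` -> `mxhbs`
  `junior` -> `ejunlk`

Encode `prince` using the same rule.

This is an affine cipher: with a=0,…,z=25, each position x becomes (17x+7) mod 26.
On prince: p(15)→17·15+7≡2=c; r(17)→17·17+7≡10=k; i(8)→17·8+7≡13=n; n(13)→17·13+7≡20=u; c(2)→17·2+7≡15=p; e(4)→17·4+7≡23=x (all mod 26).

cknupx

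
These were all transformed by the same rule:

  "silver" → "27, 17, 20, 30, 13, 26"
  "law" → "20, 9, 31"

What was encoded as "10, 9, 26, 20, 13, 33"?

barley

The number is (letter's place in the alphabet, a=1) + 8.
Decoding 10, 9, 26, 20, 13, 33: 10→(10−8)÷1=2=b, 9→(9−8)÷1=1=a, 26→(26−8)÷1=18=r, 20→(20−8)÷1=12=l, 13→(13−8)÷1=5=e, 33→(33−8)÷1=25=y.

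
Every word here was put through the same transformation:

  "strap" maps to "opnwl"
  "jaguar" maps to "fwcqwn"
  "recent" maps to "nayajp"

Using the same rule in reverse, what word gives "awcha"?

eagle

This is a Caesar cipher with shift 22.
Reversing it on awcha: a−22=e, w−22=a, c−22=g, h−22=l, a−22=e.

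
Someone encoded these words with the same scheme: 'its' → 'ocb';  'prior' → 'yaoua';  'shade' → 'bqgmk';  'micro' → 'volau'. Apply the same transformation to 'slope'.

buuyk

The shift depends on letter class: consonant t→c is +9, but vowel i→o is +6. Vowels shift forward by 6 and consonants shift forward by 9.
Applying it to slope: s(cons)+9=b, l(cons)+9=u, o(vowel)+6=u, p(cons)+9=y, e(vowel)+6=k.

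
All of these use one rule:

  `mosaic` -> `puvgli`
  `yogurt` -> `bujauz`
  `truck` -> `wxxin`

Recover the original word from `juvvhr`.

gospel

Shifts by position in mosaic: pos 0: m→p (+3), pos 1: o→u (+6), pos 2: s→v (+3), pos 3: a→g (+6) — repeating every 2. A repeating key of period 2 is used — shifts +3, +6 over and over.
Decoding juvvhr: j−3=g, u−6=o, v−3=s, v−6=p, h−3=e, r−6=l.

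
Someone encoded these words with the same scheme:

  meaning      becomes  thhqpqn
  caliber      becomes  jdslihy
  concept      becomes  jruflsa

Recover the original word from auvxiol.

Shifts by position in meaning: pos 0: m→t (+7), pos 1: e→h (+3), pos 2: a→h (+7), pos 3: n→q (+3) — repeating every 2. It's a Vigenère-style cipher with numeric key [7,3]: position i shifts by key[i mod 2].
Undoing it on auvxiol: a−7=t, u−3=r, v−7=o, x−3=u, i−7=b, o−3=l, l−7=e.

trouble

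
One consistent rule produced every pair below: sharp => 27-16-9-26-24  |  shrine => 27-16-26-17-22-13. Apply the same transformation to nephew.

s is letter #19 and maps to 27: an offset of 8. Each letter is replaced by its alphabet position (a=1..z=26) + 8.
Applying it to nephew: n=14→22, e=5→13, p=16→24, h=8→16, e=5→13, w=23→31.

22-13-24-16-13-31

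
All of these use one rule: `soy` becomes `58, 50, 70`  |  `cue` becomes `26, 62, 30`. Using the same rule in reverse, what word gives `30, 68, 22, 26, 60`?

exact

s(#19)→58 and o(#15)→50: differences scale by 2, so n = 2·pos + 20. The formula is n = 2×(alphabet index, a=1) + 20.
Undoing it on 30, 68, 22, 26, 60: 30→(30−20)÷2=5=e, 68→(68−20)÷2=24=x, 22→(22−20)÷2=1=a, 26→(26−20)÷2=3=c, 60→(60−20)÷2=20=t.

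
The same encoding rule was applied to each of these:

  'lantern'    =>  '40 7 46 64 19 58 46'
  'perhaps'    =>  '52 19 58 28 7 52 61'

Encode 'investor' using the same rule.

31 46 70 19 61 64 49 58

l(#12)→40 and a(#1)→7: differences scale by 3, so n = 3·pos + 4. Each letter becomes 3×(its alphabet position, a=1..z=26) + 4.
Applying it to investor: i=9→31, n=14→46, v=22→70, e=5→19, s=19→61, t=20→64, o=15→49, r=18→58.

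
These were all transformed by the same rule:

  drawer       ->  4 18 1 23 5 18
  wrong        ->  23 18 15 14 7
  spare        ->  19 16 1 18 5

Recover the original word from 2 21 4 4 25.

buddy

Each letter is replaced by its alphabet position (a=1, b=2, …, z=26).
Reversing it on 2 21 4 4 25: 2=b, 21=u, 4=d, 4=d, 25=y.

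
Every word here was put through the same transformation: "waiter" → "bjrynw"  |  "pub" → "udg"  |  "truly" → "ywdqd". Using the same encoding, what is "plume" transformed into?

The shift depends on letter class: consonant w→b is +5, but vowel a→j is +9. Two shifts are in play — +9 for a/e/i/o/u, +5 for every other letter.
On plume: p(cons)+5=u, l(cons)+5=q, u(vowel)+9=d, m(cons)+5=r, e(vowel)+9=n.

uqdrn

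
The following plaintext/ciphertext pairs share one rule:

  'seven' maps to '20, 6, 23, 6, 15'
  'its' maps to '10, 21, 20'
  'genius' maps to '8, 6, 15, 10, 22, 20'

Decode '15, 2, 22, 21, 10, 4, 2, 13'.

Each letter is replaced by its alphabet position (a=1..z=26) + 1.
Undoing it on 15, 2, 22, 21, 10, 4, 2, 13: 15→(15−1)÷1=14=n, 2→(2−1)÷1=1=a, 22→(22−1)÷1=21=u, 21→(21−1)÷1=20=t, 10→(10−1)÷1=9=i, 4→(4−1)÷1=3=c, 2→(2−1)÷1=1=a, 13→(13−1)÷1=12=l.

nautical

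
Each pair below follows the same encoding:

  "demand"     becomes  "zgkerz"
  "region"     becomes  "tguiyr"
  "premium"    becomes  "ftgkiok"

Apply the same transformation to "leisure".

dgiaotg

d(3)→z(25) and e(4)→g(6) fit y≡7x+4 (mod 26); the inverse of 7 mod 26 is 15. Treating letters as 0–25, the rule is x ↦ 7x + 4 (mod 26).
For leisure: l(11)→7·11+4≡3=d; e(4)→7·4+4≡6=g; i(8)→7·8+4≡8=i; s(18)→7·18+4≡0=a; u(20)→7·20+4≡14=o; r(17)→7·17+4≡19=t; e(4)→7·4+4≡6=g (all mod 26).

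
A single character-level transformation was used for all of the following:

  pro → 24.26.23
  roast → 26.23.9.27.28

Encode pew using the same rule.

24.13.31

p is letter #16 and maps to 24: an offset of 8. Letters become their 1-based position plus 8 (so a→9, b→10, …).
For pew: p=16→24, e=5→13, w=23→31.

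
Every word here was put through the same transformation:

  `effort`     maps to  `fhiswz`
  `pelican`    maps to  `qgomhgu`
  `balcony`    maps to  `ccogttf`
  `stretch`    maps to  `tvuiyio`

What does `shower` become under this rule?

In effort: e→f is +1, f→h is +2, f→i is +3, o→s is +4 — the shift increases by 1 each position. The shift increases by 1 at each position, starting from +1: 1, 2, 3, ….
Applying it to shower: s+1=t, h+2=j, o+3=r, w+4=a, e+5=j, r+6=x.

tjrajx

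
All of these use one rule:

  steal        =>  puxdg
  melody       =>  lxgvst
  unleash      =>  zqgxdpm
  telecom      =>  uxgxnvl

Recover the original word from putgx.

style

Each letter's alphabet position (a=0..z=25) is mapped through 5·x+3 mod 26 — an affine cipher.
Reversing it on putgx: p(15)→21·(15−3)≡18=s; u(20)→21·(20−3)≡19=t; t(19)→21·(19−3)≡24=y; g(6)→21·(6−3)≡11=l; x(23)→21·(23−3)≡4=e (all mod 26).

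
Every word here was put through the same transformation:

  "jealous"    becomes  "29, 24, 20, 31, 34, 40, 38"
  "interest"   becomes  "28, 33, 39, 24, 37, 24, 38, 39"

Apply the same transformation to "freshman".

The number is (letter's place in the alphabet, a=1) + 19.
Applying it to freshman: f=6→25, r=18→37, e=5→24, s=19→38, h=8→27, m=13→32, a=1→20, n=14→33.

25, 37, 24, 38, 27, 32, 20, 33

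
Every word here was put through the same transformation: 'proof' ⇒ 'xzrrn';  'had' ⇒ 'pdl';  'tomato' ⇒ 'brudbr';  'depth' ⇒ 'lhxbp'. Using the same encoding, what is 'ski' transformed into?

The shift depends on letter class: consonant p→x is +8, but vowel o→r is +3. The rule splits by letter class: vowels +3, consonants +8.
For ski: s(cons)+8=a, k(cons)+8=s, i(vowel)+3=l.

asl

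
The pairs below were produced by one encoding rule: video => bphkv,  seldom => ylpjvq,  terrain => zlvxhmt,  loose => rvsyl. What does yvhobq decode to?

sodium

Shifts by position in video: pos 0: v→b (+6), pos 1: i→p (+7), pos 2: d→h (+4), pos 3: e→k (+6), pos 4: o→v (+7) — repeating every 3. The shifts repeat in a cycle of length 3: positions 0,1,… shift by +6, +7, +4, then the pattern repeats.
Reversing it on yvhobq: y−6=s, v−7=o, h−4=d, o−6=i, b−7=u, q−4=m.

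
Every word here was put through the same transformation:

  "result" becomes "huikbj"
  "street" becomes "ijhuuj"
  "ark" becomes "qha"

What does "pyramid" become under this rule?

Compare letters: r→h is +16, e→u is +16, s→i is +16 — a constant shift. It's a constant shift of +16 (ROT16).
Applying it to pyramid: p+16=f, y+16=o, r+16=h, a+16=q, m+16=c, i+16=y, d+16=t.

fohqcyt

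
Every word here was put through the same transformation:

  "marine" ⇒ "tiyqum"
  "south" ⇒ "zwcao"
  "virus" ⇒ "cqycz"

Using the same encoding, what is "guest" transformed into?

Vowels shift forward by 8 and consonants shift forward by 7.
Applying it to guest: g(cons)+7=n, u(vowel)+8=c, e(vowel)+8=m, s(cons)+7=z, t(cons)+7=a.

ncmza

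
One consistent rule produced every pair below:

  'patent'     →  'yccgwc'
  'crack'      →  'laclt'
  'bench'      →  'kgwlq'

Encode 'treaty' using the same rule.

cagcch

The shift depends on letter class: consonant p→y is +9, but vowel a→c is +2. Two shifts are in play — +2 for a/e/i/o/u, +9 for every other letter.
On treaty: t(cons)+9=c, r(cons)+9=a, e(vowel)+2=g, a(vowel)+2=c, t(cons)+9=c, y(cons)+9=h.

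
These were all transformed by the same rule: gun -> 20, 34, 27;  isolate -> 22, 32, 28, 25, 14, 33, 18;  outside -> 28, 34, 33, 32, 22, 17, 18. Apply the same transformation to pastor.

29, 14, 32, 33, 28, 31

g is letter #7 and maps to 20: an offset of 13. Each letter is replaced by its alphabet position (a=1..z=26) + 13.
Applying it to pastor: p=16→29, a=1→14, s=19→32, t=20→33, o=15→28, r=18→31.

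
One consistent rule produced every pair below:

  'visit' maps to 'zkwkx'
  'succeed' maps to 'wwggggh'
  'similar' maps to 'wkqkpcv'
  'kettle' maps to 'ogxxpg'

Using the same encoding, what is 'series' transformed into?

wgvkgw

The rule splits by letter class: vowels +2, consonants +4.
For series: s(cons)+4=w, e(vowel)+2=g, r(cons)+4=v, i(vowel)+2=k, e(vowel)+2=g, s(cons)+4=w.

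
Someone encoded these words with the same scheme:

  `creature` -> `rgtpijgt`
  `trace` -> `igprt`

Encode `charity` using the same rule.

rwpgxin

Compare letters: c→r is +15, r→g is +15, e→t is +15 — a constant shift. Each letter is shifted forward by 15 in the alphabet (a Caesar shift of +15).
Applying it to charity: c+15=r, h+15=w, a+15=p, r+15=g, i+15=x, t+15=i, y+15=n.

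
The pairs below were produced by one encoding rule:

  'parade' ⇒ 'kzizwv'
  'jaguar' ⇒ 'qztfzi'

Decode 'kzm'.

pan

This is the alphabet-reversal cipher (Atbash): a becomes z, b becomes y, etc.
Decoding kzm: k↔p, z↔a, m↔n.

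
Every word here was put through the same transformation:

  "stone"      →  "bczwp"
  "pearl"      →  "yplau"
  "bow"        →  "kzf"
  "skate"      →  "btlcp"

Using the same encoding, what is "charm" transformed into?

The rule splits by letter class: vowels +11, consonants +9.
For charm: c(cons)+9=l, h(cons)+9=q, a(vowel)+11=l, r(cons)+9=a, m(cons)+9=v.

lqlav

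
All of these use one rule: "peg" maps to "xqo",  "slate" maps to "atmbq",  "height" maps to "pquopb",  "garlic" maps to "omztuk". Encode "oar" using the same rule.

The rule splits by letter class: vowels +12, consonants +8.
Applying it to oar: o(vowel)+12=a, a(vowel)+12=m, r(cons)+8=z.

amz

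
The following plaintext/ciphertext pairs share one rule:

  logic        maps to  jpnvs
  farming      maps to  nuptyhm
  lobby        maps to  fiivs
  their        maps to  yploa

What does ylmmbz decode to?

The output letters match the input read backwards, each shifted +7: logic reversed is cigol. Two steps: reverse the string, then apply a Caesar shift of +7.
Undoing it on ylmmbz: shift back: y−7=r, l−7=e, m−7=f, m−7=f, b−7=u, z−7=s → reffus; then reverse → suffer.

suffer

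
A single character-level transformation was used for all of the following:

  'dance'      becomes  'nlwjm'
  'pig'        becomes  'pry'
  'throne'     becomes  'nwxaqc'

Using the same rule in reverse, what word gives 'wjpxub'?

The output letters match the input read backwards, each shifted +9: dance reversed is ecnad. The word is reversed, then every letter is shifted forward by 9.
Reversing it on wjpxub: shift back: w−9=n, j−9=a, p−9=g, x−9=o, u−9=l, b−9=s → nagols; then reverse → slogan.

slogan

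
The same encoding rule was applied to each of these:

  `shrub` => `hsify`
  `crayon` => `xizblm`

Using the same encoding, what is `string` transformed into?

Each pair mirrors across the alphabet (s↔h, h↔s, r↔i): positions sum to 25. This is the alphabet-reversal cipher (Atbash): a becomes z, b becomes y, etc.
For string: s↔h, t↔g, r↔i, i↔r, n↔m, g↔t.

hgirmt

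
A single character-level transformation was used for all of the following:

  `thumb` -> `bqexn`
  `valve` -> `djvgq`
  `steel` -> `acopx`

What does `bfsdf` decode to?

In thumb: t→b is +8, h→q is +9, u→e is +10, m→x is +11 — the shift increases by 1 each position. Letter i (0-indexed) is shifted by i+8, so successive shifts are 8, 9, 10, ….
Decoding bfsdf: b−8=t, f−9=w, s−10=i, d−11=s, f−12=t.

twist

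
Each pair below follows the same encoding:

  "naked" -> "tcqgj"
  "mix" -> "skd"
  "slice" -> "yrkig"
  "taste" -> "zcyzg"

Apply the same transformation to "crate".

The shift depends on letter class: consonant n→t is +6, but vowel a→c is +2. The rule splits by letter class: vowels +2, consonants +6.
On crate: c(cons)+6=i, r(cons)+6=x, a(vowel)+2=c, t(cons)+6=z, e(vowel)+2=g.

ixczg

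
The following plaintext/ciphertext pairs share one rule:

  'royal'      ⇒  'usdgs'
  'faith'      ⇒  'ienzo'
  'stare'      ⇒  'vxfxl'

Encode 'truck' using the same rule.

wvzir

In royal: r→u is +3, o→s is +4, y→d is +5, a→g is +6 — the shift increases by 1 each position. Each letter shifts forward by (position + 3), i.e. 3, 4, 5, … — the shift grows by one for each successive letter.
On truck: t+3=w, r+4=v, u+5=z, c+6=i, k+7=r.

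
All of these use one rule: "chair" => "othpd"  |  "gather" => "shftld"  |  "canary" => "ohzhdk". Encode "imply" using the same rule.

The shift depends on letter class: consonant c→o is +12, but vowel a→h is +7. The rule splits by letter class: vowels +7, consonants +12.
For imply: i(vowel)+7=p, m(cons)+12=y, p(cons)+12=b, l(cons)+12=x, y(cons)+12=k.

pybxk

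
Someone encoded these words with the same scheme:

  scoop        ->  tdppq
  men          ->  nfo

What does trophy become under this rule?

Each letter is shifted forward by 1 in the alphabet (a Caesar shift of +1).
On trophy: t+1=u, r+1=s, o+1=p, p+1=q, h+1=i, y+1=z.

uspqiz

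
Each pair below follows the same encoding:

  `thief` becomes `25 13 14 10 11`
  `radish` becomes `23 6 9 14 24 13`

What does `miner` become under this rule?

18 14 19 10 23

t is letter #20 and maps to 25: an offset of 5. Each letter is replaced by its alphabet position (a=1..z=26) + 5.
On miner: m=13→18, i=9→14, n=14→19, e=5→10, r=18→23.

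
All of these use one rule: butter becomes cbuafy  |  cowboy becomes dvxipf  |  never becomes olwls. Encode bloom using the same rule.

cspvn

Shifts by position in butter: pos 0: b→c (+1), pos 1: u→b (+7), pos 2: t→u (+1), pos 3: t→a (+7) — repeating every 2. It's a Vigenère-style cipher with numeric key [1,7]: position i shifts by key[i mod 2].
Applying it to bloom: b+1=c, l+7=s, o+1=p, o+7=v, m+1=n.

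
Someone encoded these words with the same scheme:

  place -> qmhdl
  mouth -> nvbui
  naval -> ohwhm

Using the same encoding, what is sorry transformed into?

The shift depends on letter class: consonant p→q is +1, but vowel a→h is +7. Two shifts are in play — +7 for a/e/i/o/u, +1 for every other letter.
On sorry: s(cons)+1=t, o(vowel)+7=v, r(cons)+1=s, r(cons)+1=s, y(cons)+1=z.

tvssz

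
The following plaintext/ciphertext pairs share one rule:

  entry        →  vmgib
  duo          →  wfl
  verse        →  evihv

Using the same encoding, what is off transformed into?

luu

Letters are reflected about the middle of the alphabet (position → 25−position): Atbash.
Applying it to off: o↔l, f↔u, f↔u.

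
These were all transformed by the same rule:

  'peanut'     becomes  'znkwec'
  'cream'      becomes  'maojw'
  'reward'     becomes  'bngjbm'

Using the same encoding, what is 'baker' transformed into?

ljunb

The shifts repeat in a cycle of length 2: positions 0,1,… shift by +10, +9, then the pattern repeats.
On baker: b+10=l, a+9=j, k+10=u, e+9=n, r+10=b.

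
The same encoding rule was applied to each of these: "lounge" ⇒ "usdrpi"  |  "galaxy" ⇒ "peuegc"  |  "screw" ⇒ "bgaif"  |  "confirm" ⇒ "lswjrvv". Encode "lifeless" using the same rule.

Shifts by position in lounge: pos 0: l→u (+9), pos 1: o→s (+4), pos 2: u→d (+9), pos 3: n→r (+4) — repeating every 2. It's a Vigenère-style cipher with numeric key [9,4]: position i shifts by key[i mod 2].
Applying it to lifeless: l+9=u, i+4=m, f+9=o, e+4=i, l+9=u, e+4=i, s+9=b, s+4=w.

umoiuibw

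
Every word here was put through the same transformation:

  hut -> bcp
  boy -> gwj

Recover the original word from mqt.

lie

The output letters match the input read backwards, each shifted +8: hut reversed is tuh. The word is reversed, then every letter is shifted forward by 8.
Decoding mqt: shift back: m−8=e, q−8=i, t−8=l → eil; then reverse → lie.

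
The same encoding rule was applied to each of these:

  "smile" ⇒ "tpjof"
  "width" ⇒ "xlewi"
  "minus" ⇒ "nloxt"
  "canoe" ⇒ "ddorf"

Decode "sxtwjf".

Shifts by position in smile: pos 0: s→t (+1), pos 1: m→p (+3), pos 2: i→j (+1), pos 3: l→o (+3) — repeating every 2. It's a Vigenère-style cipher with numeric key [1,3]: position i shifts by key[i mod 2].
Decoding sxtwjf: s−1=r, x−3=u, t−1=s, w−3=t, j−1=i, f−3=c.

rustic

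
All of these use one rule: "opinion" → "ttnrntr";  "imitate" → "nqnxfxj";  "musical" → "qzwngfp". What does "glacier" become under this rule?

kpfgnjv

The shift depends on letter class: consonant p→t is +4, but vowel o→t is +5. The rule splits by letter class: vowels +5, consonants +4.
For glacier: g(cons)+4=k, l(cons)+4=p, a(vowel)+5=f, c(cons)+4=g, i(vowel)+5=n, e(vowel)+5=j, r(cons)+4=v.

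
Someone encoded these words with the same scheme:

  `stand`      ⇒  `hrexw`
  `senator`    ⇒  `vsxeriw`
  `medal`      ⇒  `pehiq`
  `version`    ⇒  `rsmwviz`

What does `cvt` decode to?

pry

The output letters match the input read backwards, each shifted +4: stand reversed is dnats. The word is reversed, then every letter is shifted forward by 4.
Reversing it on cvt: shift back: c−4=y, v−4=r, t−4=p → yrp; then reverse → pry.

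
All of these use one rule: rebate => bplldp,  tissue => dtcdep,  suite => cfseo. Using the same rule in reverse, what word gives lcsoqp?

Shifts by position in rebate: pos 0: r→b (+10), pos 1: e→p (+11), pos 2: b→l (+10), pos 3: a→l (+11) — repeating every 2. It's a Vigenère-style cipher with numeric key [10,11]: position i shifts by key[i mod 2].
Undoing it on lcsoqp: l−10=b, c−11=r, s−10=i, o−11=d, q−10=g, p−11=e.

bridge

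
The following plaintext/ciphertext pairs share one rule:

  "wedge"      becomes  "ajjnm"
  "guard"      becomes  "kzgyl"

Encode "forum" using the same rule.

jtxbu

In wedge: w→a is +4, e→j is +5, d→j is +6, g→n is +7 — the shift increases by 1 each position. Each letter shifts forward by (position + 4), i.e. 4, 5, 6, … — the shift grows by one for each successive letter.
Applying it to forum: f+4=j, o+5=t, r+6=x, u+7=b, m+8=u.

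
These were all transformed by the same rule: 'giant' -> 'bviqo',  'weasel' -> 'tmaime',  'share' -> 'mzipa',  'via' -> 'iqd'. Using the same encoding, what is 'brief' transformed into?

nmqzj

The output letters match the input read backwards, each shifted +8: giant reversed is tnaig. Two steps: reverse the string, then apply a Caesar shift of +8.
On brief: reverse → feirb; then shift: f+8=n, e+8=m, i+8=q, r+8=z, b+8=j.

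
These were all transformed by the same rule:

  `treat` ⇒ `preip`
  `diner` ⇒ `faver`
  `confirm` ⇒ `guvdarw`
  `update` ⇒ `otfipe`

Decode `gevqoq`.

census

This is an affine cipher: with a=0,…,z=25, each position x becomes (25x+8) mod 26.
Undoing it on gevqoq: g(6)→25·(6−8)≡2=c; e(4)→25·(4−8)≡4=e; v(21)→25·(21−8)≡13=n; q(16)→25·(16−8)≡18=s; o(14)→25·(14−8)≡20=u; q(16)→25·(16−8)≡18=s (all mod 26).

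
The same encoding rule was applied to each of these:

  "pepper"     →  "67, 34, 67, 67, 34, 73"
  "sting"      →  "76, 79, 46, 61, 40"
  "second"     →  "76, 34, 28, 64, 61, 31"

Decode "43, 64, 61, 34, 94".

p(#16)→67 and e(#5)→34: differences scale by 3, so n = 3·pos + 19. With a=1..z=26, the number is 3·pos + 19.
Decoding 43, 64, 61, 34, 94: 43→(43−19)÷3=8=h, 64→(64−19)÷3=15=o, 61→(61−19)÷3=14=n, 34→(34−19)÷3=5=e, 94→(94−19)÷3=25=y.

honey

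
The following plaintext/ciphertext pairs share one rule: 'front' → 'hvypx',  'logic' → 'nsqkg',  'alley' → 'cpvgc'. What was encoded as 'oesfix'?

Shifts by position in front: pos 0: f→h (+2), pos 1: r→v (+4), pos 2: o→y (+10), pos 3: n→p (+2), pos 4: t→x (+4) — repeating every 3. The shifts repeat in a cycle of length 3: positions 0,1,… shift by +2, +4, +10, then the pattern repeats.
Reversing it on oesfix: o−2=m, e−4=a, s−10=i, f−2=d, i−4=e, x−10=n.

maiden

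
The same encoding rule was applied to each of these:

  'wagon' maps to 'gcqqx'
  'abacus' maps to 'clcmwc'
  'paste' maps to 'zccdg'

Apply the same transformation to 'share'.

crcbg

The shift depends on letter class: consonant w→g is +10, but vowel a→c is +2. Vowels shift forward by 2 and consonants shift forward by 10.
For share: s(cons)+10=c, h(cons)+10=r, a(vowel)+2=c, r(cons)+10=b, e(vowel)+2=g.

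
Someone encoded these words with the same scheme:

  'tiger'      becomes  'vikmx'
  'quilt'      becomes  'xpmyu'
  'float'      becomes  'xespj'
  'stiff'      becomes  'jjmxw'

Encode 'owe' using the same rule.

ias

The output letters match the input read backwards, each shifted +4: tiger reversed is regit. Read the word backwards and shift each letter +4.
For owe: reverse → ewo; then shift: e+4=i, w+4=a, o+4=s.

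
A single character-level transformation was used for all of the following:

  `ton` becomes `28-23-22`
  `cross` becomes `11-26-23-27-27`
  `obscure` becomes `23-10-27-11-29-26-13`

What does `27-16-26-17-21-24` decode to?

t is letter #20 and maps to 28: an offset of 8. Each letter is replaced by its alphabet position (a=1..z=26) + 8.
Reversing it on 27-16-26-17-21-24: 27→(27−8)÷1=19=s, 16→(16−8)÷1=8=h, 26→(26−8)÷1=18=r, 17→(17−8)÷1=9=i, 21→(21−8)÷1=13=m, 24→(24−8)÷1=16=p.

shrimp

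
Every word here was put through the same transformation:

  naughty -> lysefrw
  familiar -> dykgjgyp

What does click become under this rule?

Compare letters: n→l is +24, a→y is +24, u→s is +24 — a constant shift. It's a constant shift of +24 (ROT24).
Applying it to click: c+24=a, l+24=j, i+24=g, c+24=a, k+24=i.

ajgai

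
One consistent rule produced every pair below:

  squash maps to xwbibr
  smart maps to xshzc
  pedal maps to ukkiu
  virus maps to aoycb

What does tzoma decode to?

In squash: s→x is +5, q→w is +6, u→b is +7, a→i is +8 — the shift increases by 1 each position. Letter i (0-indexed) is shifted by i+5, so successive shifts are 5, 6, 7, ….
Undoing it on tzoma: t−5=o, z−6=t, o−7=h, m−8=e, a−9=r.

other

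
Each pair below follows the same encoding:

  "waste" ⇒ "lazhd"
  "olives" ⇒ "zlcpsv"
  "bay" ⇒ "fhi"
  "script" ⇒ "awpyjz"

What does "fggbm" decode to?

Two steps: reverse the string, then apply a Caesar shift of +7.
Reversing it on fggbm: shift back: f−7=y, g−7=z, g−7=z, b−7=u, m−7=f → yzzuf; then reverse → fuzzy.

fuzzy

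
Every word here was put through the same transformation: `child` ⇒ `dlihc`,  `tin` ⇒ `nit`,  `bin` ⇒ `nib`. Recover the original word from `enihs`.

The word is simply reversed.
Decoding enihs: then reverse → shine.

shine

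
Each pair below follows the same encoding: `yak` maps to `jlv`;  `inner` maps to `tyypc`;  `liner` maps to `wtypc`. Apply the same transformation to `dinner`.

Every letter moves 11 places later in the alphabet, wrapping around z→a.
For dinner: d+11=o, i+11=t, n+11=y, n+11=y, e+11=p, r+11=c.

otyypc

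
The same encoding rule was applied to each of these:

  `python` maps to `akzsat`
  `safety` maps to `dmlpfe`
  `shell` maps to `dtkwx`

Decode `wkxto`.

A repeating key of period 3 is used — shifts +11, +12, +6 over and over.
Reversing it on wkxto: w−11=l, k−12=y, x−6=r, t−11=i, o−12=c.

lyric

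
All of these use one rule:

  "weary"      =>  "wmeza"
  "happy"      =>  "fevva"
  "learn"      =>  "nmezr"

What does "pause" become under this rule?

vesom

Treating letters as 0–25, the rule is x ↦ 15x + 4 (mod 26).
For pause: p(15)→15·15+4≡21=v; a(0)→15·0+4≡4=e; u(20)→15·20+4≡18=s; s(18)→15·18+4≡14=o; e(4)→15·4+4≡12=m (all mod 26).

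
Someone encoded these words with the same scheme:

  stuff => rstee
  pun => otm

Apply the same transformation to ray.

qzx

Compare letters: s→r is +25, t→s is +25, u→t is +25 — a constant shift. This is a Caesar cipher with shift 25.
For ray: r+25=q, a+25=z, y+25=x.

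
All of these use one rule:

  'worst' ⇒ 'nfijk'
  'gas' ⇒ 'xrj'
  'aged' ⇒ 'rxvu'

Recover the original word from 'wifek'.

Each letter is shifted forward by 17 in the alphabet (a Caesar shift of +17).
Reversing it on wifek: w−17=f, i−17=r, f−17=o, e−17=n, k−17=t.

front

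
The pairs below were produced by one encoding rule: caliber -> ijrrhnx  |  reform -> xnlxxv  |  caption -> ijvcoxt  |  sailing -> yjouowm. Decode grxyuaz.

Shifts by position in caliber: pos 0: c→i (+6), pos 1: a→j (+9), pos 2: l→r (+6), pos 3: i→r (+9) — repeating every 2. It's a Vigenère-style cipher with numeric key [6,9]: position i shifts by key[i mod 2].
Undoing it on grxyuaz: g−6=a, r−9=i, x−6=r, y−9=p, u−6=o, a−9=r, z−6=t.

airport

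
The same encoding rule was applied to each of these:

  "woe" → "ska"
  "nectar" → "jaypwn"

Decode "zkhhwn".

dollar

Compare letters: w→s is +22, o→k is +22, e→a is +22 — a constant shift. This is a Caesar cipher with shift 22.
Reversing it on zkhhwn: z−22=d, k−22=o, h−22=l, h−22=l, w−22=a, n−22=r.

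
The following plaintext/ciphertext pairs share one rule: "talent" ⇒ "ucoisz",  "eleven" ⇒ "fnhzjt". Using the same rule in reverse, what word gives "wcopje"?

valley

In talent: t→u is +1, a→c is +2, l→o is +3, e→i is +4 — the shift increases by 1 each position. Letter i (0-indexed) is shifted by i+1, so successive shifts are 1, 2, 3, ….
Reversing it on wcopje: w−1=v, c−2=a, o−3=l, p−4=l, j−5=e, e−6=y.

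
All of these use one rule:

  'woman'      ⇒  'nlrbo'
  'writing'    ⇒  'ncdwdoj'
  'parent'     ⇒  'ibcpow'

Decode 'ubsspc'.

w(22)→n(13) and o(14)→l(11) fit y≡23x+1 (mod 26); the inverse of 23 mod 26 is 17. Each letter's alphabet position (a=0..z=25) is mapped through 23·x+1 mod 26 — an affine cipher.
Reversing it on ubsspc: u(20)→17·(20−1)≡11=l; b(1)→17·(1−1)≡0=a; s(18)→17·(18−1)≡3=d; s(18)→17·(18−1)≡3=d; p(15)→17·(15−1)≡4=e; c(2)→17·(2−1)≡17=r (all mod 26).

ladder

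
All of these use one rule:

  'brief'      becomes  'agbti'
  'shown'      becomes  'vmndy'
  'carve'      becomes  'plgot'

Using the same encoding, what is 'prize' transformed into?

b(1)→a(0) and r(17)→g(6) fit y≡15x+11 (mod 26); the inverse of 15 mod 26 is 7. Treating letters as 0–25, the rule is x ↦ 15x + 11 (mod 26).
On prize: p(15)→15·15+11≡2=c; r(17)→15·17+11≡6=g; i(8)→15·8+11≡1=b; z(25)→15·25+11≡22=w; e(4)→15·4+11≡19=t (all mod 26).

cgbwt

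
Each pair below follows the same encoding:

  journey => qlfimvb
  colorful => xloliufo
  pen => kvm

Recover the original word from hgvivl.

Each letter is replaced by its mirror in the alphabet: a↔z, b↔y, c↔x, and so on (the Atbash cipher).
Decoding hgvivl: h↔s, g↔t, v↔e, i↔r, v↔e, l↔o.

stereo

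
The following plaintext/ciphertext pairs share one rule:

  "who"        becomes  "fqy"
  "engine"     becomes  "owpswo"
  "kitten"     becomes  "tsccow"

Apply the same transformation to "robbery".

Two shifts are in play — +10 for a/e/i/o/u, +9 for every other letter.
Applying it to robbery: r(cons)+9=a, o(vowel)+10=y, b(cons)+9=k, b(cons)+9=k, e(vowel)+10=o, r(cons)+9=a, y(cons)+9=h.

aykkoah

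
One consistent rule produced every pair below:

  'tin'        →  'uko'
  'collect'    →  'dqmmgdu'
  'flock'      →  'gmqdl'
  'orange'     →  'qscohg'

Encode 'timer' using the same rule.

The rule splits by letter class: vowels +2, consonants +1.
For timer: t(cons)+1=u, i(vowel)+2=k, m(cons)+1=n, e(vowel)+2=g, r(cons)+1=s.

ukngs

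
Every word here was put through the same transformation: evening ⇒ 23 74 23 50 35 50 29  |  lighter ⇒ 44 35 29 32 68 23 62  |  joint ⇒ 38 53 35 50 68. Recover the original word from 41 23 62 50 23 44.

e(#5)→23 and v(#22)→74: differences scale by 3, so n = 3·pos + 8. With a=1..z=26, the number is 3·pos + 8.
Decoding 41 23 62 50 23 44: 41→(41−8)÷3=11=k, 23→(23−8)÷3=5=e, 62→(62−8)÷3=18=r, 50→(50−8)÷3=14=n, 23→(23−8)÷3=5=e, 44→(44−8)÷3=12=l.

kernel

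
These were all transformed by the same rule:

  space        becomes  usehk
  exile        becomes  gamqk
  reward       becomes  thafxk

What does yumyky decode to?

writer

In space: s→u is +2, p→s is +3, a→e is +4, c→h is +5 — the shift increases by 1 each position. Each letter shifts forward by (position + 2), i.e. 2, 3, 4, … — the shift grows by one for each successive letter.
Decoding yumyky: y−2=w, u−3=r, m−4=i, y−5=t, k−6=e, y−7=r.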